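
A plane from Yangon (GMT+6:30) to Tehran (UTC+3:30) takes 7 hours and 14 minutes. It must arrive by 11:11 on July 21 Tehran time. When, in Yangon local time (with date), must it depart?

06:57 on July 21

Target arrival in UTC: 11:11 − 3:30 = 07:41 on Jul 21.
Subtract 7 hours and 14 minutes → departure 00:27 UTC on Jul 21.
Yangon is UTC+6:30: 00:27 + 6:30 = 06:57 on Jul 21.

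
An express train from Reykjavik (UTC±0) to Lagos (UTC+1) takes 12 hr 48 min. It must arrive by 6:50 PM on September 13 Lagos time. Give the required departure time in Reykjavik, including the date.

Target arrival in UTC: 6:50 PM − 1:00 = 5:50 PM on Sep 13.
Subtract 12 hours and 48 minutes → departure 5:02 AM UTC on Sep 13.
Reykjavik is UTC+0, so departure is 5:02 AM on Sep 13.

5:02 AM on September 13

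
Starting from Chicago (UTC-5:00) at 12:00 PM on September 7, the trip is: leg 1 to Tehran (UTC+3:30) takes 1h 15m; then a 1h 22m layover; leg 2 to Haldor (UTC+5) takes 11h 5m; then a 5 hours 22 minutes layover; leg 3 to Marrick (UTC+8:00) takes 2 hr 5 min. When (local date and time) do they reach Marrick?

Convert departure to UTC: 12:00 PM + 5:00 = 5:00 PM UTC on Sep 7.
Add 1 hour 15 minutes leg 1 → 6:15 PM UTC.
Add 1 hour and 22 minutes layover in Tehran → 7:37 PM UTC.
Add 11 hours and 5 minutes leg 2 → 6:42 AM UTC (Sep 8).
Add 5 hours and 22 minutes layover in Haldor → 12:04 PM UTC.
Add 2 hours 5 minutes leg 3 → 2:09 PM UTC.
Marrick is UTC+8:00, so local arrival = 2:09 PM + 8:00 = 10:09 PM on Sep 8.

10:09 PM on September 8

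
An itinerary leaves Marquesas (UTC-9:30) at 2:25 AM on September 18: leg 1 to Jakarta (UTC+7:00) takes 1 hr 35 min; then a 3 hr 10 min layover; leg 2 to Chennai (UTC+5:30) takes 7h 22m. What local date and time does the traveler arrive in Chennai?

5:32 AM on Sep 19

Convert departure to UTC: 2:25 AM + 9:30 = 11:55 AM UTC on Sep 18.
Add 1 hour and 35 minutes leg 1 → 1:30 PM UTC.
Add 3 hours 10 minutes layover in Jakarta → 4:40 PM UTC.
Add 7 hours and 22 minutes leg 2 → 12:02 AM UTC (Sep 19).
Chennai is UTC+5:30, so local arrival = 12:02 AM + 5:30 = 5:32 AM on Sep 19.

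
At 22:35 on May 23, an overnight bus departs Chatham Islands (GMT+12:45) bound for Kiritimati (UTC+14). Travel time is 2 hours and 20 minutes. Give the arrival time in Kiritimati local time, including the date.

02:10 on May 24

Convert departure to UTC: 22:35 − 12:45 = 09:50 UTC on May 23.
Add 2 hours and 20 minutes travel time → 12:10 UTC.
Kiritimati is UTC+14:00, so local arrival = 12:10 + 14:00 = 02:10 on May 24.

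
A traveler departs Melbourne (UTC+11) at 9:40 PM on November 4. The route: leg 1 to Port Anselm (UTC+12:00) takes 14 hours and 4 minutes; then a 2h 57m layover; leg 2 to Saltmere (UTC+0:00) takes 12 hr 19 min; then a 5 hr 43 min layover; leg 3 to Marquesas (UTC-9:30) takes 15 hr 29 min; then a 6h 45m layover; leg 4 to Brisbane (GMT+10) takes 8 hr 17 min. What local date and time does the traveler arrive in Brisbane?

2:14 PM on Nov 7

Convert departure to UTC: 9:40 PM − 11:00 = 10:40 AM UTC on Nov 4.
Add 14 hours 4 minutes leg 1 → 12:44 AM UTC (Nov 5).
Add 2 hours and 57 minutes layover in Port Anselm → 3:41 AM UTC.
Add 12 hours and 19 minutes leg 2 → 4:00 PM UTC.
Add 5 hours 43 minutes layover in Saltmere → 9:43 PM UTC.
Add 15 hours and 29 minutes leg 3 → 1:12 PM UTC (Nov 6).
Add 6 hours and 45 minutes layover in Marquesas → 7:57 PM UTC.
Add 8 hours 17 minutes leg 4 → 4:14 AM UTC (Nov 7).
Brisbane is UTC+10:00, so local arrival = 4:14 AM + 10:00 = 2:14 PM on Nov 7.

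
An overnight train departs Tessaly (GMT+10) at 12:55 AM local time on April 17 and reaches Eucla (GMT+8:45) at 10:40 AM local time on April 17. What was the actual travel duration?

11 hours

Eucla is 1:15 behind Tessaly.
Clock-face elapsed time (ignoring zones) is 9 hours 45 minutes.
Actual elapsed = 9 hours 45 minutes + 1:15 = 11 hours.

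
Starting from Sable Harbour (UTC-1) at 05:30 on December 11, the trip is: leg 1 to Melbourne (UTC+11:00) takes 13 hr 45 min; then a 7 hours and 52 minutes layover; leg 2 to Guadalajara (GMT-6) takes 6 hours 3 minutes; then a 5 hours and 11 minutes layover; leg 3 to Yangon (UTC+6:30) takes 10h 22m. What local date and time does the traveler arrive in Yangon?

08:13 on Dec 13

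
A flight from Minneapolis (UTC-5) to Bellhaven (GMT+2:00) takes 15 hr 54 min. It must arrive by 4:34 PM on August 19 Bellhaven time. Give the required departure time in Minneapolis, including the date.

5:40 PM on August 18

Target arrival in UTC: 4:34 PM − 2:00 = 2:34 PM on Aug 19.
Subtract 15 hours 54 minutes → departure 10:40 PM UTC on Aug 18.
Minneapolis is UTC−5:00: 10:40 PM − 5:00 = 5:40 PM on Aug 18.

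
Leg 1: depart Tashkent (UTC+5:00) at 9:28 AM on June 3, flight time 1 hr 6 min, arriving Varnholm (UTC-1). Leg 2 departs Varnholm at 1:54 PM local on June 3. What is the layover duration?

Convert departure to UTC: 9:28 AM − 5:00 = 4:28 AM UTC on Jun 3.
Add 1 hour 6 minutes flight time → 5:34 AM UTC.
Varnholm is UTC−1:00, so local arrival = 5:34 AM − 1:00 = 4:34 AM on Jun 3.
Layover = 1:54 PM − 4:34 AM = 9 hours 20 minutes.

9 hours 20 minutes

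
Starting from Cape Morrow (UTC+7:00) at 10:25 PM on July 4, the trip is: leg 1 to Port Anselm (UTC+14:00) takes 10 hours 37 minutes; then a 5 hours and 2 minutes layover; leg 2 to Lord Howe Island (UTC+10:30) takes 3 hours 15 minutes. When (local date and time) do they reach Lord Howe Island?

8:49 PM on July 5

Convert departure to UTC: 10:25 PM − 7:00 = 3:25 PM UTC on Jul 4.
Add 10 hours 37 minutes leg 1 → 2:02 AM UTC (Jul 5).
Add 5 hours 2 minutes layover in Port Anselm → 7:04 AM UTC.
Add 3 hours and 15 minutes leg 2 → 10:19 AM UTC.
Lord Howe Island is UTC+10:30, so local arrival = 10:19 AM + 10:30 = 8:49 PM on Jul 5.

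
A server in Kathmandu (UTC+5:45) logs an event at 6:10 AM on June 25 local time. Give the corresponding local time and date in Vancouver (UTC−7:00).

5:25 PM on June 24

In UTC: 6:10 AM − 5:45 = 12:25 AM on Jun 25.
Vancouver is UTC−7:00: 12:25 AM − 7:00 = 5:25 PM on Jun 24.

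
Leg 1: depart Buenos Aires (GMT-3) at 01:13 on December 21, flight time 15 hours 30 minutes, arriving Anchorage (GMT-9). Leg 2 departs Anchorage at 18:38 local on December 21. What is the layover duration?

Convert departure to UTC: 01:13 + 3:00 = 04:13 UTC on Dec 21.
Add 15 hours and 30 minutes flight time → 19:43 UTC.
Anchorage is UTC−9:00, so local arrival = 19:43 − 9:00 = 10:43 on Dec 21.
Layover = 18:38 − 10:43 = 7 hours 55 minutes.

7 hours 55 minutes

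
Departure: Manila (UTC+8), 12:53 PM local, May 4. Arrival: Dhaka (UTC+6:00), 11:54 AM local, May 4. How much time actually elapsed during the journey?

Dhaka is 2:00 behind Manila.
Clock-face elapsed time (ignoring zones) is −59 minutes.
Actual elapsed = −59 minutes + 2:00 = 1 hour 1 minute.

1 hour 1 minute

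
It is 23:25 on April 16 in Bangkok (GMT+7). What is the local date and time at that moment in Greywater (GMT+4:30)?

20:55 on Apr 16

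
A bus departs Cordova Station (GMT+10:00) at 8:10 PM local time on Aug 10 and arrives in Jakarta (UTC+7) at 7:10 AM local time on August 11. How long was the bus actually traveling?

14 hours

Departure in UTC: 8:10 PM − 10:00 = 10:10 AM on Aug 10.
Arrival in UTC: 7:10 AM − 7:00 = 12:10 AM on Aug 11.
Elapsed = 12:10 AM − 10:10 AM (+1 day) = 14 hours.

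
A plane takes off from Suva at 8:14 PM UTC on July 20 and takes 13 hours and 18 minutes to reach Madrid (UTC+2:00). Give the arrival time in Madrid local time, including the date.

11:32 AM on July 21

Departure is given in UTC: 8:14 PM on Jul 20.
Add 13 hours and 18 minutes → 9:32 AM UTC (Jul 21).
Madrid is UTC+2:00: 9:32 AM + 2:00 = 11:32 AM on Jul 21.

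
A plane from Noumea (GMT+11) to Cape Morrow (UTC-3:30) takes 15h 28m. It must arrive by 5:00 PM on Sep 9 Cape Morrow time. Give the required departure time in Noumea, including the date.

4:02 PM on September 9

Target arrival in UTC: 5:00 PM + 3:30 = 8:30 PM on Sep 9.
Subtract 15 hours 28 minutes → departure 5:02 AM UTC on Sep 9.
Noumea is UTC+11:00: 5:02 AM + 11:00 = 4:02 PM on Sep 9.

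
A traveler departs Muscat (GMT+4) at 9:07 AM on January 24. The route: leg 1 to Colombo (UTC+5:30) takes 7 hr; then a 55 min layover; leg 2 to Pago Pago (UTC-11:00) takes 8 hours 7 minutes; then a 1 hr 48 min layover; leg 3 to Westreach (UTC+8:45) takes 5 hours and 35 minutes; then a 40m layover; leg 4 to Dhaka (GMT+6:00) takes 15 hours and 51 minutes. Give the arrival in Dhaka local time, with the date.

3:03 AM on Jan 26

Convert departure to UTC: 9:07 AM − 4:00 = 5:07 AM UTC on Jan 24.
Add 7 hours leg 1 → 12:07 PM UTC.
Add 55 minutes layover in Colombo → 1:02 PM UTC.
Add 8 hours and 7 minutes leg 2 → 9:09 PM UTC.
Add 1 hour and 48 minutes layover in Pago Pago → 10:57 PM UTC.
Add 5 hours 35 minutes leg 3 → 4:32 AM UTC (Jan 25).
Add 40 minutes layover in Westreach → 5:12 AM UTC.
Add 15 hours 51 minutes leg 4 → 9:03 PM UTC.
Dhaka is UTC+6:00, so local arrival = 9:03 PM + 6:00 = 3:03 AM on Jan 26.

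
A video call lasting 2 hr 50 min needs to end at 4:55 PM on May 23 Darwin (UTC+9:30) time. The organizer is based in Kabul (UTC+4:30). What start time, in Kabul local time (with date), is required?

Target end time in UTC: 4:55 PM − 9:30 = 7:25 AM on May 23.
Subtract 2 hours 50 minutes → start 4:35 AM UTC on May 23.
Kabul is UTC+4:30: 4:35 AM + 4:30 = 9:05 AM on May 23.

9:05 AM on May 23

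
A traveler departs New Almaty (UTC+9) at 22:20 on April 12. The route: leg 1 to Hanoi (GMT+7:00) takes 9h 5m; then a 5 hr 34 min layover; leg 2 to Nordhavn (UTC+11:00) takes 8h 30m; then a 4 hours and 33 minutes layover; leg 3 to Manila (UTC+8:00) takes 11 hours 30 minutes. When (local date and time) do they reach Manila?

12:32 on April 14

Convert departure to UTC: 22:20 − 9:00 = 13:20 UTC on Apr 12.
Add 9 hours 5 minutes leg 1 → 22:25 UTC.
Add 5 hours and 34 minutes layover in Hanoi → 03:59 UTC (Apr 13).
Add 8 hours and 30 minutes leg 2 → 12:29 UTC.
Add 4 hours 33 minutes layover in Nordhavn → 17:02 UTC.
Add 11 hours 30 minutes leg 3 → 04:32 UTC (Apr 14).
Manila is UTC+8:00, so local arrival = 04:32 + 8:00 = 12:32 on Apr 14.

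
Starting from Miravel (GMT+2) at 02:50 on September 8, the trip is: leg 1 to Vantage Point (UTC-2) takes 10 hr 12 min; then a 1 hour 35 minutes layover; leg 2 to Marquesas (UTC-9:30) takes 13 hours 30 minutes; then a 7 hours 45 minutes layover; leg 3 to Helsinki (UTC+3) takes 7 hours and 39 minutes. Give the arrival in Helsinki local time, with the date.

Convert departure to UTC: 02:50 − 2:00 = 00:50 UTC on Sep 8.
Add 10 hours 12 minutes leg 1 → 11:02 UTC.
Add 1 hour and 35 minutes layover in Vantage Point → 12:37 UTC.
Add 13 hours 30 minutes leg 2 → 02:07 UTC (Sep 9).
Add 7 hours 45 minutes layover in Marquesas → 09:52 UTC.
Add 7 hours 39 minutes leg 3 → 17:31 UTC.
Helsinki is UTC+3:00, so local arrival = 17:31 + 3:00 = 20:31 on Sep 9.

20:31 on Sep 9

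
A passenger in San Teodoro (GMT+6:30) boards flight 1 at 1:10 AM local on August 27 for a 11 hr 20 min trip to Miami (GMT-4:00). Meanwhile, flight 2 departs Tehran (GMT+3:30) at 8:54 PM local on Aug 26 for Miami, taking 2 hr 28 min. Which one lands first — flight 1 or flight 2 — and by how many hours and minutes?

the second, by 10 hours 8 minutes

Flight 1 in UTC: 1:10 AM − 6:30 = 6:40 PM on Aug 26.
+11 hours and 20 minutes → arrive 6:00 AM UTC on Aug 27.
Flight 2 in UTC: 8:54 PM − 3:30 = 5:24 PM on Aug 26.
+2 hours and 28 minutes → arrive 7:52 PM UTC on Aug 26.
Flight 2 lands earlier by 10 hours 8 minutes.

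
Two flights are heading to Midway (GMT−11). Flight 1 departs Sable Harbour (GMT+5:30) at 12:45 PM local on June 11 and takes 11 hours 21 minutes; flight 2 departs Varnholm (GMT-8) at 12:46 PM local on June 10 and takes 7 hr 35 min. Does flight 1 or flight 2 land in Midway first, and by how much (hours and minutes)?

Flight 1 in UTC: 12:45 PM − 5:30 = 7:15 AM on Jun 11.
+11 hours and 21 minutes → arrive 6:36 PM UTC on Jun 11.
Flight 2 in UTC: 12:46 PM + 8:00 = 8:46 PM on Jun 10.
+7 hours and 35 minutes → arrive 4:21 AM UTC on Jun 11.
Flight 2 lands earlier by 14 hours 15 minutes.

the second, by 14 hours 15 minutes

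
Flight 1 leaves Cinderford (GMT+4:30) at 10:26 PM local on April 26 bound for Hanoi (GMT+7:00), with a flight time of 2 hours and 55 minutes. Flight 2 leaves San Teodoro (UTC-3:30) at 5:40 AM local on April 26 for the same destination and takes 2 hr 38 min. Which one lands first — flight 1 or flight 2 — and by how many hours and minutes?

the second, by 9 hours 3 minutes

Flight 1 in UTC: 10:26 PM − 4:30 = 5:56 PM on Apr 26.
+2 hours and 55 minutes → arrive 8:51 PM UTC on Apr 26.
Flight 2 in UTC: 5:40 AM + 3:30 = 9:10 AM on Apr 26.
+2 hours 38 minutes → arrive 11:48 AM UTC on Apr 26.
Flight 2 lands earlier by 9 hours 3 minutes.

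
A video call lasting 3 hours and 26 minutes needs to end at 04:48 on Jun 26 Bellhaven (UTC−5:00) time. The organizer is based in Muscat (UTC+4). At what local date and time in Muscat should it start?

10:22 on Jun 26

Target end time in UTC: 04:48 + 5:00 = 09:48 on Jun 26.
Subtract 3 hours and 26 minutes → start 06:22 UTC on Jun 26.
Muscat is UTC+4:00: 06:22 + 4:00 = 10:22 on Jun 26.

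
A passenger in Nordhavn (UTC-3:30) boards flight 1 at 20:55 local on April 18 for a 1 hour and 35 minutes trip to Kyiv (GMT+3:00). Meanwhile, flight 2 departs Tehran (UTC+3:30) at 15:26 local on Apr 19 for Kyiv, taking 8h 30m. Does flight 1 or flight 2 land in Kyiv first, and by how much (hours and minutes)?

the first, by 18 hours 26 minutes

Flight 1 in UTC: 20:55 + 3:30 = 00:25 on Apr 19.
+1 hour 35 minutes → arrive 02:00 UTC on Apr 19.
Flight 2 in UTC: 15:26 − 3:30 = 11:56 on Apr 19.
+8 hours and 30 minutes → arrive 20:26 UTC on Apr 19.
Flight 1 lands earlier by 18 hours 26 minutes.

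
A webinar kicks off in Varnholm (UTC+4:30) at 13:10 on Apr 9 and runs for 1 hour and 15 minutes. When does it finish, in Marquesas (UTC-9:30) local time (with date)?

00:25 on Apr 9

Convert start to UTC: 13:10 − 4:30 = 08:40 UTC on Apr 9.
Add 1 hour 15 minutes duration → 09:55 UTC.
Marquesas is UTC−9:30, so local end time = 09:55 − 9:30 = 00:25 on Apr 9.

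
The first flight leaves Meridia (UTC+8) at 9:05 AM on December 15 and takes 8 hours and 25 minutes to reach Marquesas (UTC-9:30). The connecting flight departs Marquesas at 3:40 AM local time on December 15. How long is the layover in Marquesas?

3 hours 40 minutes

Convert departure to UTC: 9:05 AM − 8:00 = 1:05 AM UTC on Dec 15.
Add 8 hours and 25 minutes flight time → 9:30 AM UTC.
Marquesas is UTC−9:30, so local arrival = 9:30 AM − 9:30 = 12:00 AM on Dec 15.
Layover = 3:40 AM − 12:00 AM = 3 hours 40 minutes.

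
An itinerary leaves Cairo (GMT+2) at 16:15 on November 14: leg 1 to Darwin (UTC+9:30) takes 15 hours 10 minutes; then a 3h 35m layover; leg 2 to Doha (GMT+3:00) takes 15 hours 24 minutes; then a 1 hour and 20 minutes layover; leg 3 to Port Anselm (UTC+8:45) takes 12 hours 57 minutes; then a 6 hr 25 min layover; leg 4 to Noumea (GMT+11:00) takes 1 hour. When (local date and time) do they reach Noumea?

09:06 on Nov 17

Convert departure to UTC: 16:15 − 2:00 = 14:15 UTC on Nov 14.
Add 15 hours 10 minutes leg 1 → 05:25 UTC (Nov 15).
Add 3 hours 35 minutes layover in Darwin → 09:00 UTC.
Add 15 hours and 24 minutes leg 2 → 00:24 UTC (Nov 16).
Add 1 hour 20 minutes layover in Doha → 01:44 UTC.
Add 12 hours and 57 minutes leg 3 → 14:41 UTC.
Add 6 hours and 25 minutes layover in Port Anselm → 21:06 UTC.
Add 1 hour leg 4 → 22:06 UTC.
Noumea is UTC+11:00, so local arrival = 22:06 + 11:00 = 09:06 on Nov 17.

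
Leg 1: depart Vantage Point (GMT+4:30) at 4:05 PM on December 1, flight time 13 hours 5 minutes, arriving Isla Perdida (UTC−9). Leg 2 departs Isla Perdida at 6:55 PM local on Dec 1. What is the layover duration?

3 hours 15 minutes

Convert departure to UTC: 4:05 PM − 4:30 = 11:35 AM UTC on Dec 1.
Add 13 hours and 5 minutes flight time → 12:40 AM UTC (Dec 2).
Isla Perdida is UTC−9:00, so local arrival = 12:40 AM − 9:00 = 3:40 PM on Dec 1.
Layover = 6:55 PM − 3:40 PM = 3 hours 15 minutes.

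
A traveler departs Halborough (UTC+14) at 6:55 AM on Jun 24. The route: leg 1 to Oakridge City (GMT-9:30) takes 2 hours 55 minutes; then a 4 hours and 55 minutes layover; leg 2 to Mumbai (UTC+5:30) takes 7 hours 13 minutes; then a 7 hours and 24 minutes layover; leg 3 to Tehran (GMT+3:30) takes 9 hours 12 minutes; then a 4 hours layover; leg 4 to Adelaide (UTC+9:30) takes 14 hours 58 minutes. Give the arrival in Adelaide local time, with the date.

5:02 AM on June 26

Convert departure to UTC: 6:55 AM − 14:00 = 4:55 PM UTC on Jun 23.
Add 2 hours 55 minutes leg 1 → 7:50 PM UTC.
Add 4 hours 55 minutes layover in Oakridge City → 12:45 AM UTC (Jun 24).
Add 7 hours 13 minutes leg 2 → 7:58 AM UTC.
Add 7 hours and 24 minutes layover in Mumbai → 3:22 PM UTC.
Add 9 hours 12 minutes leg 3 → 12:34 AM UTC (Jun 25).
Add 4 hours layover in Tehran → 4:34 AM UTC.
Add 14 hours and 58 minutes leg 4 → 7:32 PM UTC.
Adelaide is UTC+9:30, so local arrival = 7:32 PM + 9:30 = 5:02 AM on Jun 26.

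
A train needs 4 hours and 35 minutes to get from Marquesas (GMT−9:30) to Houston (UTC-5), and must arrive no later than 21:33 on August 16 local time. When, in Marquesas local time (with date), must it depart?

Target arrival in UTC: 21:33 + 5:00 = 02:33 on Aug 17.
Subtract 4 hours 35 minutes → departure 21:58 UTC on Aug 16.
Marquesas is UTC−9:30: 21:58 − 9:30 = 12:28 on Aug 16.

12:28 on August 16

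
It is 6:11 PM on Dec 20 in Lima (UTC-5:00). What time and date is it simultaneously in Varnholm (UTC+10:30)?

In UTC: 6:11 PM + 5:00 = 11:11 PM on Dec 20.
Varnholm is UTC+10:30: 11:11 PM + 10:30 = 9:41 AM on Dec 21.

9:41 AM on December 21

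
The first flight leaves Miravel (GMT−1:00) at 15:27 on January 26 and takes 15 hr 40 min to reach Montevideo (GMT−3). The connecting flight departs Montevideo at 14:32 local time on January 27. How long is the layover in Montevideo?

Convert departure to UTC: 15:27 + 1:00 = 16:27 UTC on Jan 26.
Add 15 hours and 40 minutes flight time → 08:07 UTC (Jan 27).
Montevideo is UTC−3:00, so local arrival = 08:07 − 3:00 = 05:07 on Jan 27.
Layover = 14:32 − 05:07 = 9 hours 25 minutes.

9 hours 25 minutes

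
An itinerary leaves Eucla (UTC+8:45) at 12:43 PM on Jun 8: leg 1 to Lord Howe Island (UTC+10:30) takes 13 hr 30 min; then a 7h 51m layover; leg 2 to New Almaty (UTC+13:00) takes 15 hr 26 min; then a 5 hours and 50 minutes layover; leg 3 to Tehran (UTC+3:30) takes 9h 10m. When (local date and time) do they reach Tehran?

Convert departure to UTC: 12:43 PM − 8:45 = 3:58 AM UTC on Jun 8.
Add 13 hours 30 minutes leg 1 → 5:28 PM UTC.
Add 7 hours 51 minutes layover in Lord Howe Island → 1:19 AM UTC (Jun 9).
Add 15 hours 26 minutes leg 2 → 4:45 PM UTC.
Add 5 hours 50 minutes layover in New Almaty → 10:35 PM UTC.
Add 9 hours and 10 minutes leg 3 → 7:45 AM UTC (Jun 10).
Tehran is UTC+3:30, so local arrival = 7:45 AM + 3:30 = 11:15 AM on Jun 10.

11:15 AM on June 10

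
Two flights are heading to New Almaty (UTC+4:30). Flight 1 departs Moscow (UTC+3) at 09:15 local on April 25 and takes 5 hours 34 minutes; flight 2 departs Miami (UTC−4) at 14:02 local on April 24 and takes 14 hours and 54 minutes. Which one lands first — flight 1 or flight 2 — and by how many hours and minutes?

Flight 1 in UTC: 09:15 − 3:00 = 06:15 on Apr 25.
+5 hours and 34 minutes → arrive 11:49 UTC on Apr 25.
Flight 2 in UTC: 14:02 + 4:00 = 18:02 on Apr 24.
+14 hours 54 minutes → arrive 08:56 UTC on Apr 25.
Flight 2 lands earlier by 2 hours 53 minutes.

the second, by 2 hours 53 minutes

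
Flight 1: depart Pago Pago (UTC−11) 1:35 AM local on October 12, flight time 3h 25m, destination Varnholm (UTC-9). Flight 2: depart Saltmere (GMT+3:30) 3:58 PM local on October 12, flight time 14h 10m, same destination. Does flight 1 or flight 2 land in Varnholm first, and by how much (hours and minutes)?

the first, by 10 hours 38 minutes

Flight 1 in UTC: 1:35 AM + 11:00 = 12:35 PM on Oct 12.
+3 hours and 25 minutes → arrive 4:00 PM UTC on Oct 12.
Flight 2 in UTC: 3:58 PM − 3:30 = 12:28 PM on Oct 12.
+14 hours 10 minutes → arrive 2:38 AM UTC on Oct 13.
Flight 1 lands earlier by 10 hours 38 minutes.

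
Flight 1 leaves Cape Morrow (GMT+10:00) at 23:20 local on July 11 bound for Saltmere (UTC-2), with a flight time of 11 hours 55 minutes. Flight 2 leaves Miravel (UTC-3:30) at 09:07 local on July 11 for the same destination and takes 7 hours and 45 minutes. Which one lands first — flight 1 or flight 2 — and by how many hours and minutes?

the second, by 4 hours 53 minutes

Flight 1 in UTC: 23:20 − 10:00 = 13:20 on Jul 11.
+11 hours 55 minutes → arrive 01:15 UTC on Jul 12.
Flight 2 in UTC: 09:07 + 3:30 = 12:37 on Jul 11.
+7 hours 45 minutes → arrive 20:22 UTC on Jul 11.
Flight 2 lands earlier by 4 hours 53 minutes.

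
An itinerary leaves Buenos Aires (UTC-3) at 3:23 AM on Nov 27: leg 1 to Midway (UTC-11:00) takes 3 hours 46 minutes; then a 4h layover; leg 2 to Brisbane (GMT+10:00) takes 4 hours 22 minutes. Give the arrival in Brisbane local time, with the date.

4:31 AM on November 28

Convert departure to UTC: 3:23 AM + 3:00 = 6:23 AM UTC on Nov 27.
Add 3 hours 46 minutes leg 1 → 10:09 AM UTC.
Add 4 hours layover in Midway → 2:09 PM UTC.
Add 4 hours and 22 minutes leg 2 → 6:31 PM UTC.
Brisbane is UTC+10:00, so local arrival = 6:31 PM + 10:00 = 4:31 AM on Nov 28.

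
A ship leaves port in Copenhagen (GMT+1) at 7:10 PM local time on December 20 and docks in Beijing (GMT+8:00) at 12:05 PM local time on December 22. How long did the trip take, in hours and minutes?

Departure in UTC: 7:10 PM − 1:00 = 6:10 PM on Dec 20.
Arrival in UTC: 12:05 PM − 8:00 = 4:05 AM on Dec 22.
Elapsed = 4:05 AM − 6:10 PM (+2 days) = 33 hours 55 minutes.

33 hours 55 minutes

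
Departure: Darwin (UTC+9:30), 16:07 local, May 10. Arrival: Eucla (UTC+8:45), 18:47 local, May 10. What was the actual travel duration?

Departure in UTC: 16:07 − 9:30 = 06:37 on May 10.
Arrival in UTC: 18:47 − 8:45 = 10:02 on May 10.
Elapsed = 10:02 − 06:37 = 3 hours 25 minutes.

3 hours 25 minutes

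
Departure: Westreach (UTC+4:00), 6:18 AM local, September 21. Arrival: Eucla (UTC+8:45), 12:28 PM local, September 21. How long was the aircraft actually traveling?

1 hour 25 minutes

Departure in UTC: 6:18 AM − 4:00 = 2:18 AM on Sep 21.
Arrival in UTC: 12:28 PM − 8:45 = 3:43 AM on Sep 21.
Elapsed = 3:43 AM − 2:18 AM = 1 hour 25 minutes.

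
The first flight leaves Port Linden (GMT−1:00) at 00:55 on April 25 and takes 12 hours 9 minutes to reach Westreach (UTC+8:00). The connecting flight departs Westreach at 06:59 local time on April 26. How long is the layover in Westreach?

8 hours 55 minutes

Convert departure to UTC: 00:55 + 1:00 = 01:55 UTC on Apr 25.
Add 12 hours 9 minutes flight time → 14:04 UTC.
Westreach is UTC+8:00, so local arrival = 14:04 + 8:00 = 22:04 on Apr 25.
Layover = 06:59 − 22:04 (+1 day) = 8 hours 55 minutes.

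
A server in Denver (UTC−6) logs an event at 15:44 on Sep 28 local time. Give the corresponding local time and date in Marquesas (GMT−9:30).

Marquesas is 3:30 behind Denver.
Shift by the zone difference: 15:44 − 3:30 = 12:14 on Sep 28 in Marquesas.

12:14 on Sep 28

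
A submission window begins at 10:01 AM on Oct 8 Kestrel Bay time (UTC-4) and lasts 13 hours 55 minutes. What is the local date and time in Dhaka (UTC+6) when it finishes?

Dhaka is 10:00 ahead of Kestrel Bay.
After 13 hours and 55 minutes it is 11:56 PM in Kestrel Bay.
Shift by the zone difference: 11:56 PM + 10:00 = 9:56 AM on Oct 9 in Dhaka.

9:56 AM on Oct 9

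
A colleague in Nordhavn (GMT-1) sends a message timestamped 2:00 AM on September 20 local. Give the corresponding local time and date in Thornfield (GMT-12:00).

In UTC: 2:00 AM + 1:00 = 3:00 AM on Sep 20.
Thornfield is UTC−12:00: 3:00 AM − 12:00 = 3:00 PM on Sep 19.

3:00 PM on Sep 19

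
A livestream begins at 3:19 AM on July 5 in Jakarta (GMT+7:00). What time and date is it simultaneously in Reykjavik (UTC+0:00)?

In UTC: 3:19 AM − 7:00 = 8:19 PM on Jul 4.
Reykjavik is UTC+0, so it is 8:19 PM on Jul 4.

8:19 PM on July 4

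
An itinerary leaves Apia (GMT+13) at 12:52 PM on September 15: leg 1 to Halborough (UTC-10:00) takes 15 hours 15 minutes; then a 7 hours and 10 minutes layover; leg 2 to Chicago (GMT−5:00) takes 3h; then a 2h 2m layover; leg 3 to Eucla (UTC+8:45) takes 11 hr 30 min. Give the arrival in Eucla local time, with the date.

Convert departure to UTC: 12:52 PM − 13:00 = 11:52 PM UTC on Sep 14.
Add 15 hours 15 minutes leg 1 → 3:07 PM UTC (Sep 15).
Add 7 hours 10 minutes layover in Halborough → 10:17 PM UTC.
Add 3 hours leg 2 → 1:17 AM UTC (Sep 16).
Add 2 hours and 2 minutes layover in Chicago → 3:19 AM UTC.
Add 11 hours and 30 minutes leg 3 → 2:49 PM UTC.
Eucla is UTC+8:45, so local arrival = 2:49 PM + 8:45 = 11:34 PM on Sep 16.

11:34 PM on September 16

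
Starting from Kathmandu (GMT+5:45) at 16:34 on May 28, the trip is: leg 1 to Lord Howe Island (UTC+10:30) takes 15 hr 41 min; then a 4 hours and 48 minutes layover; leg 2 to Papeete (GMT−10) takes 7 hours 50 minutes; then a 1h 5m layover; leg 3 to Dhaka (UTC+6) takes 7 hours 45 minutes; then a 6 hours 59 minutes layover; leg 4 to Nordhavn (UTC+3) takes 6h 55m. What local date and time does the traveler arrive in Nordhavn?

16:52 on May 30

Convert departure to UTC: 16:34 − 5:45 = 10:49 UTC on May 28.
Add 15 hours 41 minutes leg 1 → 02:30 UTC (May 29).
Add 4 hours 48 minutes layover in Lord Howe Island → 07:18 UTC.
Add 7 hours 50 minutes leg 2 → 15:08 UTC.
Add 1 hour 5 minutes layover in Papeete → 16:13 UTC.
Add 7 hours 45 minutes leg 3 → 23:58 UTC.
Add 6 hours 59 minutes layover in Dhaka → 06:57 UTC (May 30).
Add 6 hours and 55 minutes leg 4 → 13:52 UTC.
Nordhavn is UTC+3:00, so local arrival = 13:52 + 3:00 = 16:52 on May 30.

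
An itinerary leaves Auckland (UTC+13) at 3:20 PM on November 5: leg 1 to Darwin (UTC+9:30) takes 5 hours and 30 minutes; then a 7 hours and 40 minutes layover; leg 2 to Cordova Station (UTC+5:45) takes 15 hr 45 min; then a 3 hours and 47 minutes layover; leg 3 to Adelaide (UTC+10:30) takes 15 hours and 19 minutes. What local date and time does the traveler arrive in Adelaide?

Convert departure to UTC: 3:20 PM − 13:00 = 2:20 AM UTC on Nov 5.
Add 5 hours 30 minutes leg 1 → 7:50 AM UTC.
Add 7 hours and 40 minutes layover in Darwin → 3:30 PM UTC.
Add 15 hours 45 minutes leg 2 → 7:15 AM UTC (Nov 6).
Add 3 hours 47 minutes layover in Cordova Station → 11:02 AM UTC.
Add 15 hours 19 minutes leg 3 → 2:21 AM UTC (Nov 7).
Adelaide is UTC+10:30, so local arrival = 2:21 AM + 10:30 = 12:51 PM on Nov 7.

12:51 PM on November 7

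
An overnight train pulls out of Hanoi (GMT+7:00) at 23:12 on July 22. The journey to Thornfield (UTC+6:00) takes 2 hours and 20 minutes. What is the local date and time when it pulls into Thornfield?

Convert departure to UTC: 23:12 − 7:00 = 16:12 UTC on Jul 22.
Add 2 hours 20 minutes travel time → 18:32 UTC.
Thornfield is UTC+6:00, so local arrival = 18:32 + 6:00 = 00:32 on Jul 23.

00:32 on July 23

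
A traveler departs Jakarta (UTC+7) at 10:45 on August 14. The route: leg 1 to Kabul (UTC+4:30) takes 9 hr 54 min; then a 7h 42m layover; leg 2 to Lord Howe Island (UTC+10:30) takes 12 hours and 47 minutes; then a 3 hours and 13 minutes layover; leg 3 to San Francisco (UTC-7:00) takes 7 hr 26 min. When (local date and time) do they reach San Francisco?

13:47 on Aug 15

Convert departure to UTC: 10:45 − 7:00 = 03:45 UTC on Aug 14.
Add 9 hours and 54 minutes leg 1 → 13:39 UTC.
Add 7 hours 42 minutes layover in Kabul → 21:21 UTC.
Add 12 hours 47 minutes leg 2 → 10:08 UTC (Aug 15).
Add 3 hours and 13 minutes layover in Lord Howe Island → 13:21 UTC.
Add 7 hours 26 minutes leg 3 → 20:47 UTC.
San Francisco is UTC−7:00, so local arrival = 20:47 − 7:00 = 13:47 on Aug 15.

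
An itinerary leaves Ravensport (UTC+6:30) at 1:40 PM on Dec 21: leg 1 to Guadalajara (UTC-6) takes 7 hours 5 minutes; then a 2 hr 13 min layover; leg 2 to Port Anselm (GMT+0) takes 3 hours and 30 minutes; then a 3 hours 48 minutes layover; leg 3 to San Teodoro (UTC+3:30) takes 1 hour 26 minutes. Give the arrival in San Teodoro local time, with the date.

4:42 AM on December 22

Convert departure to UTC: 1:40 PM − 6:30 = 7:10 AM UTC on Dec 21.
Add 7 hours and 5 minutes leg 1 → 2:15 PM UTC.
Add 2 hours 13 minutes layover in Guadalajara → 4:28 PM UTC.
Add 3 hours 30 minutes leg 2 → 7:58 PM UTC.
Add 3 hours 48 minutes layover in Port Anselm → 11:46 PM UTC.
Add 1 hour and 26 minutes leg 3 → 1:12 AM UTC (Dec 22).
San Teodoro is UTC+3:30, so local arrival = 1:12 AM + 3:30 = 4:42 AM on Dec 22.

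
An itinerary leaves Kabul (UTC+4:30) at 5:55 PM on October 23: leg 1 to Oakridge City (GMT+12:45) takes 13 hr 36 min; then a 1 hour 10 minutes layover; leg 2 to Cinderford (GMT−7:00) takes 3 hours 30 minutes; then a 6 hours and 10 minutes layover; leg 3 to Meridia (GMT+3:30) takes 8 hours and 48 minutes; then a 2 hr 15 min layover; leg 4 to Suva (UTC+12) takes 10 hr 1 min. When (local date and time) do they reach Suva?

10:55 PM on October 25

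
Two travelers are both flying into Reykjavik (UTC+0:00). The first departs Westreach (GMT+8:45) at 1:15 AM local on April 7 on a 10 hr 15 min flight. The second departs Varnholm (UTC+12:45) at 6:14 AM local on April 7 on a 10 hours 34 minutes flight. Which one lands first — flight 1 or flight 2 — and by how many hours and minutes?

the first, by 1 hour 18 minutes

Flight 1 in UTC: 1:15 AM − 8:45 = 4:30 PM on Apr 6.
+10 hours 15 minutes → arrive 2:45 AM UTC on Apr 7.
Flight 2 in UTC: 6:14 AM − 12:45 = 5:29 PM on Apr 6.
+10 hours and 34 minutes → arrive 4:03 AM UTC on Apr 7.
Flight 1 lands earlier by 1 hour 18 minutes.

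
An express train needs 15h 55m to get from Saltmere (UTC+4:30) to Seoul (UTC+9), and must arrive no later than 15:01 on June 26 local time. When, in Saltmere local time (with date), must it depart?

Target arrival in UTC: 15:01 − 9:00 = 06:01 on Jun 26.
Subtract 15 hours 55 minutes → departure 14:06 UTC on Jun 25.
Saltmere is UTC+4:30: 14:06 + 4:30 = 18:36 on Jun 25.

18:36 on June 25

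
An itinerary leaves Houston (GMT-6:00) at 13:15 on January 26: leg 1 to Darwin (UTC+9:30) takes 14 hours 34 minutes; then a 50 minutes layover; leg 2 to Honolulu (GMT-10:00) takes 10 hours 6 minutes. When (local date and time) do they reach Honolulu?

10:45 on Jan 27

Convert departure to UTC: 13:15 + 6:00 = 19:15 UTC on Jan 26.
Add 14 hours and 34 minutes leg 1 → 09:49 UTC (Jan 27).
Add 50 minutes layover in Darwin → 10:39 UTC.
Add 10 hours 6 minutes leg 2 → 20:45 UTC.
Honolulu is UTC−10:00, so local arrival = 20:45 − 10:00 = 10:45 on Jan 27.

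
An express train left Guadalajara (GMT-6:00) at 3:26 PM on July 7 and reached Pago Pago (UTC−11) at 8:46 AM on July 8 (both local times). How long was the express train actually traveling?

22 hours 20 minutes

Departure in UTC: 3:26 PM + 6:00 = 9:26 PM on Jul 7.
Arrival in UTC: 8:46 AM + 11:00 = 7:46 PM on Jul 8.
Elapsed = 7:46 PM − 9:26 PM (+1 day) = 22 hours 20 minutes.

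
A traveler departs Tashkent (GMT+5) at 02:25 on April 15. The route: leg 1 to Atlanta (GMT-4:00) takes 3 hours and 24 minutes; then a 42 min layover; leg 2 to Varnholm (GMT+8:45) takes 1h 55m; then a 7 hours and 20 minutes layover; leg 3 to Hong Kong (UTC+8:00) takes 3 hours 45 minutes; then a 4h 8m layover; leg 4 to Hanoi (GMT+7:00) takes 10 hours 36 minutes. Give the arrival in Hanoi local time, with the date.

12:15 on April 16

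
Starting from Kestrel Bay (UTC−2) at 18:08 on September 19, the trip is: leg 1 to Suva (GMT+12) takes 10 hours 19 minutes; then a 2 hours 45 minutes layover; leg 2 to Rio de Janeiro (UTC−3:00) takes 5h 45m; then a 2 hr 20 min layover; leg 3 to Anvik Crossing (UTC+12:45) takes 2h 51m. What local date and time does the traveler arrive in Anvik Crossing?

Convert departure to UTC: 18:08 + 2:00 = 20:08 UTC on Sep 19.
Add 10 hours 19 minutes leg 1 → 06:27 UTC (Sep 20).
Add 2 hours 45 minutes layover in Suva → 09:12 UTC.
Add 5 hours and 45 minutes leg 2 → 14:57 UTC.
Add 2 hours and 20 minutes layover in Rio de Janeiro → 17:17 UTC.
Add 2 hours 51 minutes leg 3 → 20:08 UTC.
Anvik Crossing is UTC+12:45, so local arrival = 20:08 + 12:45 = 08:53 on Sep 21.

08:53 on September 21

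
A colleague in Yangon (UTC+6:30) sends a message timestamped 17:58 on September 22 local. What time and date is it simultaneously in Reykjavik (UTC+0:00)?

In UTC: 17:58 − 6:30 = 11:28 on Sep 22.
Reykjavik is UTC+0, so it is 11:28 on Sep 22.

11:28 on September 22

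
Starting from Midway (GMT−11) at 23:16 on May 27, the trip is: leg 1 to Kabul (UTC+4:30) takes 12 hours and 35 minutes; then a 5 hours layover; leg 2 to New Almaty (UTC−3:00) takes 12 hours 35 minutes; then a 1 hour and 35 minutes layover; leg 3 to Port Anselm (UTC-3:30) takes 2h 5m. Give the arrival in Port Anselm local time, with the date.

16:36 on May 29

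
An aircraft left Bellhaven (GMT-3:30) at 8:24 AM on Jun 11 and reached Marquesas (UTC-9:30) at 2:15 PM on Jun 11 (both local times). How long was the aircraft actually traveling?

11 hours 51 minutes

Marquesas is 6:00 behind Bellhaven.
Clock-face elapsed time (ignoring zones) is 5 hours 51 minutes.
Actual elapsed = 5 hours 51 minutes + 6:00 = 11 hours 51 minutes.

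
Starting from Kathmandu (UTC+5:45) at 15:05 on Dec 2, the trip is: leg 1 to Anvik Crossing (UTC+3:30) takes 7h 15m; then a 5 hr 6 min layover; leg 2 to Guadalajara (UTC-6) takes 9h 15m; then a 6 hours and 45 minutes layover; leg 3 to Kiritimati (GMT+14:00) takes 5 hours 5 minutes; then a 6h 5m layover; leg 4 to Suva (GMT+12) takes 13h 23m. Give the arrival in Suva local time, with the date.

Convert departure to UTC: 15:05 − 5:45 = 09:20 UTC on Dec 2.
Add 7 hours 15 minutes leg 1 → 16:35 UTC.
Add 5 hours and 6 minutes layover in Anvik Crossing → 21:41 UTC.
Add 9 hours and 15 minutes leg 2 → 06:56 UTC (Dec 3).
Add 6 hours 45 minutes layover in Guadalajara → 13:41 UTC.
Add 5 hours 5 minutes leg 3 → 18:46 UTC.
Add 6 hours and 5 minutes layover in Kiritimati → 00:51 UTC (Dec 4).
Add 13 hours 23 minutes leg 4 → 14:14 UTC.
Suva is UTC+12:00, so local arrival = 14:14 + 12:00 = 02:14 on Dec 5.

02:14 on December 5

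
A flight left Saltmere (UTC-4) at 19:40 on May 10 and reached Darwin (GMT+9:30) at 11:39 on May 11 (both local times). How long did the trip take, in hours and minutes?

2 hours 29 minutes

Departure in UTC: 19:40 + 4:00 = 23:40 on May 10.
Arrival in UTC: 11:39 − 9:30 = 02:09 on May 11.
Elapsed = 02:09 − 23:40 (+1 day) = 2 hours 29 minutes.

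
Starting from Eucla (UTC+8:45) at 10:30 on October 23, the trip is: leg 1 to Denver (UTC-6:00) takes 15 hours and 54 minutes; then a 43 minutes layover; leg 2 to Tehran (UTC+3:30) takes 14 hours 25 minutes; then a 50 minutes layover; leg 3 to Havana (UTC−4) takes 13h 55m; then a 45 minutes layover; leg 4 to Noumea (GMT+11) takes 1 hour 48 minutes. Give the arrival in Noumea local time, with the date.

Convert departure to UTC: 10:30 − 8:45 = 01:45 UTC on Oct 23.
Add 15 hours and 54 minutes leg 1 → 17:39 UTC.
Add 43 minutes layover in Denver → 18:22 UTC.
Add 14 hours and 25 minutes leg 2 → 08:47 UTC (Oct 24).
Add 50 minutes layover in Tehran → 09:37 UTC.
Add 13 hours 55 minutes leg 3 → 23:32 UTC.
Add 45 minutes layover in Havana → 00:17 UTC (Oct 25).
Add 1 hour 48 minutes leg 4 → 02:05 UTC.
Noumea is UTC+11:00, so local arrival = 02:05 + 11:00 = 13:05 on Oct 25.

13:05 on October 25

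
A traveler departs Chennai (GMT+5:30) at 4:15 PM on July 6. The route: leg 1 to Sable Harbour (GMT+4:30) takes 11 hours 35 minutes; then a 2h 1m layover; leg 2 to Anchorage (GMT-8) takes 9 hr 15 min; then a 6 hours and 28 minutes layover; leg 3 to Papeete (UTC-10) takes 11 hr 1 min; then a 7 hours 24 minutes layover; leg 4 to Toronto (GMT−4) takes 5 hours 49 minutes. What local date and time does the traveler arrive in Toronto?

Convert departure to UTC: 4:15 PM − 5:30 = 10:45 AM UTC on Jul 6.
Add 11 hours 35 minutes leg 1 → 10:20 PM UTC.
Add 2 hours and 1 minute layover in Sable Harbour → 12:21 AM UTC (Jul 7).
Add 9 hours and 15 minutes leg 2 → 9:36 AM UTC.
Add 6 hours and 28 minutes layover in Anchorage → 4:04 PM UTC.
Add 11 hours and 1 minute leg 3 → 3:05 AM UTC (Jul 8).
Add 7 hours and 24 minutes layover in Papeete → 10:29 AM UTC.
Add 5 hours and 49 minutes leg 4 → 4:18 PM UTC.
Toronto is UTC−4:00, so local arrival = 4:18 PM − 4:00 = 12:18 PM on Jul 8.

12:18 PM on July 8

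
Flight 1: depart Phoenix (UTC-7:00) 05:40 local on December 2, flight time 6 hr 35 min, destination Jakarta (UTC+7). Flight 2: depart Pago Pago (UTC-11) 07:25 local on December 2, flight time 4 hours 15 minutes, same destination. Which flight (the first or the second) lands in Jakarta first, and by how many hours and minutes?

the first, by 3 hours 25 minutes

Flight 1 in UTC: 05:40 + 7:00 = 12:40 on Dec 2.
+6 hours and 35 minutes → arrive 19:15 UTC on Dec 2.
Flight 2 in UTC: 07:25 + 11:00 = 18:25 on Dec 2.
+4 hours and 15 minutes → arrive 22:40 UTC on Dec 2.
Flight 1 lands earlier by 3 hours 25 minutes.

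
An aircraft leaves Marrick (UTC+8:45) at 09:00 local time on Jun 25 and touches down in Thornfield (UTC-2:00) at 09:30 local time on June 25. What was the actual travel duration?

Thornfield is 10:45 behind Marrick.
Clock-face elapsed time (ignoring zones) is 30 minutes.
Actual elapsed = 30 minutes + 10:45 = 11 hours 15 minutes.

11 hours 15 minutes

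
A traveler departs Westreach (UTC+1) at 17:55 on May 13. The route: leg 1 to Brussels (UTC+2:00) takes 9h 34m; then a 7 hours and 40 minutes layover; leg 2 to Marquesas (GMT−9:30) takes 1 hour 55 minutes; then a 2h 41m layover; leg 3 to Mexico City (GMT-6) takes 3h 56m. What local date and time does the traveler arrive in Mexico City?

Convert departure to UTC: 17:55 − 1:00 = 16:55 UTC on May 13.
Add 9 hours 34 minutes leg 1 → 02:29 UTC (May 14).
Add 7 hours and 40 minutes layover in Brussels → 10:09 UTC.
Add 1 hour 55 minutes leg 2 → 12:04 UTC.
Add 2 hours and 41 minutes layover in Marquesas → 14:45 UTC.
Add 3 hours 56 minutes leg 3 → 18:41 UTC.
Mexico City is UTC−6:00, so local arrival = 18:41 − 6:00 = 12:41 on May 14.

12:41 on May 14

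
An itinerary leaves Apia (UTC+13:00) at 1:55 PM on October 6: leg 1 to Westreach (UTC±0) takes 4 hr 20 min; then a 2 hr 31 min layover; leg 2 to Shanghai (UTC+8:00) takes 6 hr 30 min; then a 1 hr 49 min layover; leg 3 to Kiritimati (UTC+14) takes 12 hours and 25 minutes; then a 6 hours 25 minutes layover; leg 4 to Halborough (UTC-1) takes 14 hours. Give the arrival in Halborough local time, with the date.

11:55 PM on October 7

Convert departure to UTC: 1:55 PM − 13:00 = 12:55 AM UTC on Oct 6.
Add 4 hours 20 minutes leg 1 → 5:15 AM UTC.
Add 2 hours 31 minutes layover in Westreach → 7:46 AM UTC.
Add 6 hours 30 minutes leg 2 → 2:16 PM UTC.
Add 1 hour 49 minutes layover in Shanghai → 4:05 PM UTC.
Add 12 hours and 25 minutes leg 3 → 4:30 AM UTC (Oct 7).
Add 6 hours and 25 minutes layover in Kiritimati → 10:55 AM UTC.
Add 14 hours leg 4 → 12:55 AM UTC (Oct 8).
Halborough is UTC−1:00, so local arrival = 12:55 AM − 1:00 = 11:55 PM on Oct 7.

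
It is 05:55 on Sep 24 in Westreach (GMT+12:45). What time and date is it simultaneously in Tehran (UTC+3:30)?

20:40 on Sep 23

Tehran is 9:15 behind Westreach.
Shift by the zone difference: 05:55 − 9:15 = 20:40 on Sep 23 in Tehran.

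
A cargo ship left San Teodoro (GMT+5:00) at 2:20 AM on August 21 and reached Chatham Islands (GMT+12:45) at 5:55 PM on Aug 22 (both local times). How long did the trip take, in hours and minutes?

Departure in UTC: 2:20 AM − 5:00 = 9:20 PM on Aug 20.
Arrival in UTC: 5:55 PM − 12:45 = 5:10 AM on Aug 22.
Elapsed = 5:10 AM − 9:20 PM (+2 days) = 31 hours 50 minutes.

31 hours 50 minutes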